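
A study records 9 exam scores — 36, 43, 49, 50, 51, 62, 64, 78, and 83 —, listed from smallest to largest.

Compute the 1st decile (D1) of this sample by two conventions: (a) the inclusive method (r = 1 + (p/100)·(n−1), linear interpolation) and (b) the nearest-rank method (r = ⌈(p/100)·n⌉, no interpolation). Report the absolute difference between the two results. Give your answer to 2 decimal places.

5.60

n = 9.
(a) r = 1.8; between ranks 1 (36) and 2 (43): 41.6.
(b) the nearest-rank method: rank 1 → 36.
|41.6 − 36| = 5.6.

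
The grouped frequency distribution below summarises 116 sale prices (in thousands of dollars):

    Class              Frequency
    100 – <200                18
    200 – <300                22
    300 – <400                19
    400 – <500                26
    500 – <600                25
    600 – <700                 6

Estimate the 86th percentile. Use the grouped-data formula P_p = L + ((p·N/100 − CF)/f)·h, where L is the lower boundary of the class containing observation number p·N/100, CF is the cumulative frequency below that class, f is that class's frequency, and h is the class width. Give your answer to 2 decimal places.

559.04

N = 116; target position k = 86/100 · 116 = 99.76.
Cumulative frequencies: 18, 40, 59, 85, 110, 116.
Observation 99.76 falls in the class 500 – <600.
L = 500, CF = 85, f = 25, h = 100.
P86 = 500 + ((99.76 − 85)/25)·100 = 500 + 59.04 = 559.04.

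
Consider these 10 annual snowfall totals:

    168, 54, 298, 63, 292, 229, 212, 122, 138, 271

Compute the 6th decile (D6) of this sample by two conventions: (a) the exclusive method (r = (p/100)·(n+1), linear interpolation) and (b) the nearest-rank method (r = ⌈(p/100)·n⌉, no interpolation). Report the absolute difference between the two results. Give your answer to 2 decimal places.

10.20

Sorted: 54, 63, 122, 138, 168, 212, 229, 271, 292, 298.
n = 10.
(a) r = 6.6; between ranks 6 (212) and 7 (229): 222.2.
(b) the nearest-rank method: rank 6 → 212.
|222.2 − 212| = 10.2.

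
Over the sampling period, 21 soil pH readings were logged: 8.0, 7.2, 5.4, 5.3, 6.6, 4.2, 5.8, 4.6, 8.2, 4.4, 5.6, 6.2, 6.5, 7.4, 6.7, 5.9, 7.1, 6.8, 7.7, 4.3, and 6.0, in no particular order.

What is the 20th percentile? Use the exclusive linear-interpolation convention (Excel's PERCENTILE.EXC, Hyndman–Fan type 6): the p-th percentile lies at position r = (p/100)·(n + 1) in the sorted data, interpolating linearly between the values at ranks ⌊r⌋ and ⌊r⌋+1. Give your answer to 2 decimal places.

Sorted: 4.2, 4.3, 4.4, 4.6, 5.3, 5.4, 5.6, 5.8, 5.9, 6.0, 6.2, 6.5, 6.6, 6.7, 6.8, 7.1, 7.2, 7.4, 7.7, 8.0, 8.2.
n = 21.
r = (20/100)·(21 + 1) = 4.4.
Rank 4 is 4.6 and rank 5 is 5.3.
Interpolate: 4.6 + 0.4·(5.3 − 4.6) = 4.6 + 0.4·0.7 = 4.88.

4.88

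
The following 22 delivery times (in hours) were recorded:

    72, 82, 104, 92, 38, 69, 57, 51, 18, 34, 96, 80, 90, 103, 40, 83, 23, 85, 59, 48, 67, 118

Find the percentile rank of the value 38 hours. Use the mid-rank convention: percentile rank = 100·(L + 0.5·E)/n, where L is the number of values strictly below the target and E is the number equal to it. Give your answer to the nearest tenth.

15.9

Sorted: 18, 23, 34, 38, 40, 48, 51, 57, 59, 67, 69, 72, 80, 82, 83, 85, 90, 92, 96, 103, 104, 118.
Count below 38: L = 3; count equal: E = 1; n = 22.
Percentile rank = 100·(3 + 0.5·1)/22 = 100·3.5/22 = 15.91.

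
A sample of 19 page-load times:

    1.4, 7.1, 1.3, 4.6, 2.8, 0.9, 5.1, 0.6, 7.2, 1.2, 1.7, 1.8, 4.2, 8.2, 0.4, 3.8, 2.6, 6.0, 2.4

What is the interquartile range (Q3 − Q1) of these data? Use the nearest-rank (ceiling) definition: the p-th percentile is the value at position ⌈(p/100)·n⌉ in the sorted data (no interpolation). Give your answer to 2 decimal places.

Sorted: 0.4, 0.6, 0.9, 1.2, 1.3, 1.4, 1.7, 1.8, 2.4, 2.6, 2.8, 3.8, 4.2, 4.6, 5.1, 6.0, 7.1, 7.2, 8.2.
n = 19.
P25: rank ⌈25/100·19⌉ = 5 → 1.3.
P75: rank ⌈75/100·19⌉ = 15 → 5.1.
Difference: 5.1 − 1.3 = 3.8.

3.80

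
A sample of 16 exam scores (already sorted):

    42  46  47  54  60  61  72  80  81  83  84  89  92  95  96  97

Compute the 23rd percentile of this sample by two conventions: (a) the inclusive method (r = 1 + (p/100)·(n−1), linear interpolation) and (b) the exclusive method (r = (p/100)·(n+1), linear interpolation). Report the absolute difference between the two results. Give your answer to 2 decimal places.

3.33

n = 16.
(a) r = 4.45; between ranks 4 (54) and 5 (60): 56.7.
(b) r = 3.91; between ranks 3 (47) and 4 (54): 53.37.
|56.7 − 53.37| = 3.33.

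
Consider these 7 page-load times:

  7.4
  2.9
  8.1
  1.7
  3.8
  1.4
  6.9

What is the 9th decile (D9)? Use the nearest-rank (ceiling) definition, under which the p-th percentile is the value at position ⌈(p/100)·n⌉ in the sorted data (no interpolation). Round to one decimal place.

8.1

Sorted: 1.4, 1.7, 2.9, 3.8, 6.9, 7.4, 8.1.
n = 7.
Position = ⌈90/100 · 7⌉ = ⌈6.3⌉ = 7.
The value at rank 7 is 8.1.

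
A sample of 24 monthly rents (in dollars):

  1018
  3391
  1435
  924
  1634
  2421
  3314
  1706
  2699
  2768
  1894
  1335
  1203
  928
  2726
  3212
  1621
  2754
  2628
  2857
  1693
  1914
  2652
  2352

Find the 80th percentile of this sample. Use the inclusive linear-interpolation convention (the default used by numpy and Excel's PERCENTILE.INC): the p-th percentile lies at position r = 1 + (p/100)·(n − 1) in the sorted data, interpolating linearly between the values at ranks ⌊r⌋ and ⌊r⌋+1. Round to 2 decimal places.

Sorted: 924, 928, 1018, 1203, 1335, 1435, 1621, 1634, 1693, 1706, 1894, 1914, 2352, 2421, 2628, 2652, 2699, 2726, 2754, 2768, 2857, 3212, 3314, 3391.
n = 24.
r = 1 + (80/100)·(24 − 1) = 1 + 18.4 = 19.4.
Rank 19 is 2754 and rank 20 is 2768.
Interpolate: 2754 + 0.4·(2768 − 2754) = 2754 + 0.4·14 = 2759.6.

2759.60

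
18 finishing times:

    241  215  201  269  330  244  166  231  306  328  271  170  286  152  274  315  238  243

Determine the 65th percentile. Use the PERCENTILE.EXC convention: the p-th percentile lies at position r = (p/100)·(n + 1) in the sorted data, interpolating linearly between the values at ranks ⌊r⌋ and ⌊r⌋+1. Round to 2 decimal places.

Sorted: 152, 166, 170, 201, 215, 231, 238, 241, 243, 244, 269, 271, 274, 286, 306, 315, 328, 330.
n = 18.
r = (65/100)·(18 + 1) = 12.35.
Rank 12 is 271 and rank 13 is 274.
Interpolate: 271 + 0.35·(274 − 271) = 271 + 0.35·3 = 272.05.

272.05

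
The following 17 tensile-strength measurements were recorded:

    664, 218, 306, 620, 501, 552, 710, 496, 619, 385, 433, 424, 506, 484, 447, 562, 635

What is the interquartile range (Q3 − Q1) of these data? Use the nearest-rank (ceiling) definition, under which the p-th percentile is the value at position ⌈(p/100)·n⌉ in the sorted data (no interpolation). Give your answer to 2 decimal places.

Sorted: 218, 306, 385, 424, 433, 447, 484, 496, 501, 506, 552, 562, 619, 620, 635, 664, 710.
n = 17.
P25: rank ⌈25/100·17⌉ = 5 → 433.
P75: rank ⌈75/100·17⌉ = 13 → 619.
Difference: 619 − 433 = 186.

186.00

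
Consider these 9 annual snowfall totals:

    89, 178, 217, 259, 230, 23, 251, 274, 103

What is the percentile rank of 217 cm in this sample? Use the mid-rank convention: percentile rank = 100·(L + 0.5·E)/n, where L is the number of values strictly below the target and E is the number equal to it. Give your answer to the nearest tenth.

Sorted: 23, 89, 103, 178, 217, 230, 251, 259, 274.
Count below 217: L = 4; count equal: E = 1; n = 9.
Percentile rank = 100·(4 + 0.5·1)/9 = 100·4.5/9 = 50.

50.0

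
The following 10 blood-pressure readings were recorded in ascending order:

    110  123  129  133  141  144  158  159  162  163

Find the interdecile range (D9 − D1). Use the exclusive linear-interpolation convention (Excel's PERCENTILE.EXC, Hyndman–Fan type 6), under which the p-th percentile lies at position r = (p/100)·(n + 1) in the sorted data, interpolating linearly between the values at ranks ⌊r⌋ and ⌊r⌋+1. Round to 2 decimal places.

51.60

n = 10.
P10: r = 1.1; ranks 1–2 are 110, 123; interpolating gives 111.3.
P90: r = 9.9; ranks 9–10 are 162, 163; interpolating gives 162.9.
Difference: 162.9 − 111.3 = 51.6.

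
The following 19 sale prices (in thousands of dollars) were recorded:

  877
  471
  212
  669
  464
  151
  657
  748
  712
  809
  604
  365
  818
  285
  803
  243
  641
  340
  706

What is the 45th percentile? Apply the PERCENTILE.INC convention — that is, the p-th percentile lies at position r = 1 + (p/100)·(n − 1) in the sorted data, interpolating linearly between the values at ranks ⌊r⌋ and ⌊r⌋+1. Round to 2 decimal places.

607.70

Sorted: 151, 212, 243, 285, 340, 365, 464, 471, 604, 641, 657, 669, 706, 712, 748, 803, 809, 818, 877.
n = 19.
r = 1 + (45/100)·(19 − 1) = 1 + 8.1 = 9.1.
Rank 9 is 604 and rank 10 is 641.
Interpolate: 604 + 0.1·(641 − 604) = 604 + 0.1·37 = 607.7.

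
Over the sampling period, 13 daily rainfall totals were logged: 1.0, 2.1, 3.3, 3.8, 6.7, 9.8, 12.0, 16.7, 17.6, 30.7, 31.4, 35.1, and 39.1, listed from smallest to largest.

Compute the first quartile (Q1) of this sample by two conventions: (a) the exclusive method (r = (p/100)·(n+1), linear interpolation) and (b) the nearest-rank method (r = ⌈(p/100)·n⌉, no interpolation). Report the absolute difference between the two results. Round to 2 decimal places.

0.25

n = 13.
(a) r = 3.5; between ranks 3 (3.3) and 4 (3.8): 3.55.
(b) the nearest-rank method: rank 4 → 3.8.
|3.55 − 3.8| = 0.25.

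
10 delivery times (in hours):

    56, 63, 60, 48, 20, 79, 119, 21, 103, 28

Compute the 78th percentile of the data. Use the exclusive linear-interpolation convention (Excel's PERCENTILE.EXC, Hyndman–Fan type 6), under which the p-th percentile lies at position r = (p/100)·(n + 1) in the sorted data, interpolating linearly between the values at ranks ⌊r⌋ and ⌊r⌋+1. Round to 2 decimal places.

Sorted: 20, 21, 28, 48, 56, 60, 63, 79, 103, 119.
n = 10.
r = (78/100)·(10 + 1) = 8.58.
Rank 8 is 79 and rank 9 is 103.
Interpolate: 79 + 0.58·(103 − 79) = 79 + 0.58·24 = 92.92.

92.92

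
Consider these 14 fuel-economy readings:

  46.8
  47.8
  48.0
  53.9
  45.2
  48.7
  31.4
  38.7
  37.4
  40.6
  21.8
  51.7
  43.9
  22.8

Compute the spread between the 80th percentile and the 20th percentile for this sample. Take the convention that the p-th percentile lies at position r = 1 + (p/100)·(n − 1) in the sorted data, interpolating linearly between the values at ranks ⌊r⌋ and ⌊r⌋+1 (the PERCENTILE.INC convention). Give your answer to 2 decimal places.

Sorted: 21.8, 22.8, 31.4, 37.4, 38.7, 40.6, 43.9, 45.2, 46.8, 47.8, 48.0, 48.7, 51.7, 53.9.
n = 14.
P20: r = 3.6; ranks 3–4 are 31.4, 37.4; interpolating gives 35.
P80: r = 11.4; ranks 11–12 are 48.0, 48.7; interpolating gives 48.28.
Difference: 48.28 − 35 = 13.28.

13.28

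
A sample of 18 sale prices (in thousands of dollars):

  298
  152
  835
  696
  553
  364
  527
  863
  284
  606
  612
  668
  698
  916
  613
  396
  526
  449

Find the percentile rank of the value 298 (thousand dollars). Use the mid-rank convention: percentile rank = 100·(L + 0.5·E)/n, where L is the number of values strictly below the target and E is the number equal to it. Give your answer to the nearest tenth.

13.9

Sorted: 152, 284, 298, 364, 396, 449, 526, 527, 553, 606, 612, 613, 668, 696, 698, 835, 863, 916.
Count below 298: L = 2; count equal: E = 1; n = 18.
Percentile rank = 100·(2 + 0.5·1)/18 = 100·2.5/18 = 13.89.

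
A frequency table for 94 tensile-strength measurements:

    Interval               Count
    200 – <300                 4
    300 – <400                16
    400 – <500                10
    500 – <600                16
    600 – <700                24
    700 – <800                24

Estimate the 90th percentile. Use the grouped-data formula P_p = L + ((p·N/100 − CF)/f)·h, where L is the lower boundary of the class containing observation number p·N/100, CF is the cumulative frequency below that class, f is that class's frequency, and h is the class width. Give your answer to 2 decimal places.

760.83

N = 94; target position k = 90/100 · 94 = 84.6.
Cumulative frequencies: 4, 20, 30, 46, 70, 94.
Observation 84.6 falls in the class 700 – <800.
L = 700, CF = 70, f = 24, h = 100.
P90 = 700 + ((84.6 − 70)/24)·100 = 700 + 60.8333 = 760.833.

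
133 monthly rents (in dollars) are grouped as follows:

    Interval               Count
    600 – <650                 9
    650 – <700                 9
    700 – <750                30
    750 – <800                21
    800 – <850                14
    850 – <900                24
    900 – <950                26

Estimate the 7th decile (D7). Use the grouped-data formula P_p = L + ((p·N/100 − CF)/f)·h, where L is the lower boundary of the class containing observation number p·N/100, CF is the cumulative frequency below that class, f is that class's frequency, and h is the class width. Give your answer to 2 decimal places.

N = 133; target position k = 70/100 · 133 = 93.1.
Cumulative frequencies: 9, 18, 48, 69, 83, 107, 133.
Observation 93.1 falls in the class 850 – <900.
L = 850, CF = 83, f = 24, h = 50.
P70 = 850 + ((93.1 − 83)/24)·50 = 850 + 21.0417 = 871.042.

871.04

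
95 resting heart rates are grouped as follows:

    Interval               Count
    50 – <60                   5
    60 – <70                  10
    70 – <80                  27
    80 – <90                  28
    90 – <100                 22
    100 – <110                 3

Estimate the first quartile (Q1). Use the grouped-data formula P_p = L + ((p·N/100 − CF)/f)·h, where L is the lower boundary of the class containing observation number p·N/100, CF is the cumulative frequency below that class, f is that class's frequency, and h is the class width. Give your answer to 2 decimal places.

N = 95; target position k = 25/100 · 95 = 23.75.
Cumulative frequencies: 5, 15, 42, 70, 92, 95.
Observation 23.75 falls in the class 70 – <80.
L = 70, CF = 15, f = 27, h = 10.
P25 = 70 + ((23.75 − 15)/27)·10 = 70 + 3.24074 = 73.2407.

73.24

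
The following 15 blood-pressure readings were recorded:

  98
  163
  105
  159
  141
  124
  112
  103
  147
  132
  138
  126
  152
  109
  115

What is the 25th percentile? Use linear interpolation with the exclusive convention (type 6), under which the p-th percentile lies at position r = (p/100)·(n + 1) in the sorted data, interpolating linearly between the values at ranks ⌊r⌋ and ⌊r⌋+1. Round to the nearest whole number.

Sorted: 98, 103, 105, 109, 112, 115, 124, 126, 132, 138, 141, 147, 152, 159, 163.
n = 15.
r = (25/100)·(15 + 1) = 4.
r is an integer, so P25 is the value at rank 4: 109.

109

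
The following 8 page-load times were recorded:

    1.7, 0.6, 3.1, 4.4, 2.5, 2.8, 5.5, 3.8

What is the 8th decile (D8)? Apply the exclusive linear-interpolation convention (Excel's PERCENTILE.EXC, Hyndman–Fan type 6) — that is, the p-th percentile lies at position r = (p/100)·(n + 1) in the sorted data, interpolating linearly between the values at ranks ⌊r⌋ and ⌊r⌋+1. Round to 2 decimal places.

Sorted: 0.6, 1.7, 2.5, 2.8, 3.1, 3.8, 4.4, 5.5.
n = 8.
r = (80/100)·(8 + 1) = 7.2.
Rank 7 is 4.4 and rank 8 is 5.5.
Interpolate: 4.4 + 0.2·(5.5 − 4.4) = 4.4 + 0.2·1.1 = 4.62.

4.62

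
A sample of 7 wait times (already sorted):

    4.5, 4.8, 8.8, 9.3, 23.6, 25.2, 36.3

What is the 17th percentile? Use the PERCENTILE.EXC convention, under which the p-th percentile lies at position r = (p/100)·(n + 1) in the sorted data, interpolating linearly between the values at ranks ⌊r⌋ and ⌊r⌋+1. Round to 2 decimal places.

n = 7.
r = (17/100)·(7 + 1) = 1.36.
Rank 1 is 4.5 and rank 2 is 4.8.
Interpolate: 4.5 + 0.36·(4.8 − 4.5) = 4.5 + 0.36·0.3 = 4.608.

4.61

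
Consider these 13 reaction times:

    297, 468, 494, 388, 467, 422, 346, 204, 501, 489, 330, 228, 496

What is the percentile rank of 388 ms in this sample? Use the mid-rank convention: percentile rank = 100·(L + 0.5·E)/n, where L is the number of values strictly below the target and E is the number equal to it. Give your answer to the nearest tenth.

42.3

Sorted: 204, 228, 297, 330, 346, 388, 422, 467, 468, 489, 494, 496, 501.
Count below 388: L = 5; count equal: E = 1; n = 13.
Percentile rank = 100·(5 + 0.5·1)/13 = 100·5.5/13 = 42.31.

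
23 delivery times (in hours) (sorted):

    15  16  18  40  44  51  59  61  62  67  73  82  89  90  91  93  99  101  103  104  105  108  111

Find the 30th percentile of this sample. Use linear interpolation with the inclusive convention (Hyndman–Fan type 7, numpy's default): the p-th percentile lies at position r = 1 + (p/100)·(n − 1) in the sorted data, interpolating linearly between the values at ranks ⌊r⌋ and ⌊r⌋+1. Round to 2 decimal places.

60.20

n = 23.
r = 1 + (30/100)·(23 − 1) = 1 + 6.6 = 7.6.
Rank 7 is 59 and rank 8 is 61.
Interpolate: 59 + 0.6·(61 − 59) = 59 + 0.6·2 = 60.2.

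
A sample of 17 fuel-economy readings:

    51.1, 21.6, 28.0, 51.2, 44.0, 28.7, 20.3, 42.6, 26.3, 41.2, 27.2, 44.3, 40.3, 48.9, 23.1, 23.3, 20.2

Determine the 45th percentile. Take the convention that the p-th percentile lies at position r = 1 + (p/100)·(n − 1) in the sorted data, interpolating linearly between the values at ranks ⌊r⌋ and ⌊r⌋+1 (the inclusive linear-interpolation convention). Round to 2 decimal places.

28.14

Sorted: 20.2, 20.3, 21.6, 23.1, 23.3, 26.3, 27.2, 28.0, 28.7, 40.3, 41.2, 42.6, 44.0, 44.3, 48.9, 51.1, 51.2.
n = 17.
r = 1 + (45/100)·(17 − 1) = 1 + 7.2 = 8.2.
Rank 8 is 28.0 and rank 9 is 28.7.
Interpolate: 28.0 + 0.2·(28.7 − 28.0) = 28.0 + 0.2·0.7 = 28.14.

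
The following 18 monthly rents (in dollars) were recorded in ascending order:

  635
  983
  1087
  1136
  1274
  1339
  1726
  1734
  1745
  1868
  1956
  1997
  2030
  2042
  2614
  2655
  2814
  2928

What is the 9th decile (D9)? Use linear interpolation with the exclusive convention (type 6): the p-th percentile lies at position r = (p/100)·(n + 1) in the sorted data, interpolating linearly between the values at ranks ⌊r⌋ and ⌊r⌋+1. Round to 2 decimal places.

n = 18.
r = (90/100)·(18 + 1) = 17.1.
Rank 17 is 2814 and rank 18 is 2928.
Interpolate: 2814 + 0.1·(2928 − 2814) = 2814 + 0.1·114 = 2825.4.

2825.40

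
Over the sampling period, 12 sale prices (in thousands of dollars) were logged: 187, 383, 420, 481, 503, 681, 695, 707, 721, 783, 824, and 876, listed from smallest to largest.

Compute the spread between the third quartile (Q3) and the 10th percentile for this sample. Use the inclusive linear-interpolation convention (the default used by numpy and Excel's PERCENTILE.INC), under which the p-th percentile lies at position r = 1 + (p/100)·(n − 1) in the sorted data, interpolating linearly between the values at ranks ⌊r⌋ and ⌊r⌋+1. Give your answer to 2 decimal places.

n = 12.
P10: r = 2.1; ranks 2–3 are 383, 420; interpolating gives 386.7.
P75: r = 9.25; ranks 9–10 are 721, 783; interpolating gives 736.5.
Difference: 736.5 − 386.7 = 349.8.

349.80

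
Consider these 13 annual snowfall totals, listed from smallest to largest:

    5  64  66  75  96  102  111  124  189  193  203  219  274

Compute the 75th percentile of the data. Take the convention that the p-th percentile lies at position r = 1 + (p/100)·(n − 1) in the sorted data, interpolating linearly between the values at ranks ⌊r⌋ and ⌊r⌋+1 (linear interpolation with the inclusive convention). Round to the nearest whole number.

193

n = 13.
r = 1 + (75/100)·(13 − 1) = 1 + 9 = 10.
r is an integer, so P75 is the value at rank 10: 193.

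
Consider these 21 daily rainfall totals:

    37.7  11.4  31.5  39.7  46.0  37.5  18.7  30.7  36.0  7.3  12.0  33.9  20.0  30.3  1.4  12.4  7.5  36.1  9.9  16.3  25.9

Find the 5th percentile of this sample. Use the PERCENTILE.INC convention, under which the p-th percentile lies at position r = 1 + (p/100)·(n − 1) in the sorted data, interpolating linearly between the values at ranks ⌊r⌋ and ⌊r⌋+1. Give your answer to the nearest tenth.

Sorted: 1.4, 7.3, 7.5, 9.9, 11.4, 12.0, 12.4, 16.3, 18.7, 20.0, 25.9, 30.3, 30.7, 31.5, 33.9, 36.0, 36.1, 37.5, 37.7, 39.7, 46.0.
n = 21.
r = 1 + (5/100)·(21 − 1) = 1 + 1 = 2.
r is an integer, so P5 is the value at rank 2: 7.3.

7.3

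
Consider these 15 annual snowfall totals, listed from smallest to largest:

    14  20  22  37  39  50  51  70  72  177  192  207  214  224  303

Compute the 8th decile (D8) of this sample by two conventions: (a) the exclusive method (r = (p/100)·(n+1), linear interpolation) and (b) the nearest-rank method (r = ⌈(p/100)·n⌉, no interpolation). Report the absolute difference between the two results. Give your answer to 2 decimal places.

5.60

n = 15.
(a) r = 12.8; between ranks 12 (207) and 13 (214): 212.6.
(b) the nearest-rank method: rank 12 → 207.
|212.6 − 207| = 5.6.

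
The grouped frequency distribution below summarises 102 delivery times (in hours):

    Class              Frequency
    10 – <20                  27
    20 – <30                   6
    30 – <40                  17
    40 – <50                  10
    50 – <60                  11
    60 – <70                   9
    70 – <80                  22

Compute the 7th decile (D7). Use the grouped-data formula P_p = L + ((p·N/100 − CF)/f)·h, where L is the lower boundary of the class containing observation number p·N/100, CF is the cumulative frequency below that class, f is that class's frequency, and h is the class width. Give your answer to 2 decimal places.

60.44

N = 102; target position k = 70/100 · 102 = 71.4.
Cumulative frequencies: 27, 33, 50, 60, 71, 80, 102.
Observation 71.4 falls in the class 60 – <70.
L = 60, CF = 71, f = 9, h = 10.
P70 = 60 + ((71.4 − 71)/9)·10 = 60 + 0.444444 = 60.4444.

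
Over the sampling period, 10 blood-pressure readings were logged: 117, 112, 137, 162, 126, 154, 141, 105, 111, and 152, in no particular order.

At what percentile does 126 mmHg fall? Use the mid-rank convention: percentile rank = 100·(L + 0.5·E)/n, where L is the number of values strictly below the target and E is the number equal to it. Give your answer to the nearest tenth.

45.0

Sorted: 105, 111, 112, 117, 126, 137, 141, 152, 154, 162.
Count below 126: L = 4; count equal: E = 1; n = 10.
Percentile rank = 100·(4 + 0.5·1)/10 = 100·4.5/10 = 45.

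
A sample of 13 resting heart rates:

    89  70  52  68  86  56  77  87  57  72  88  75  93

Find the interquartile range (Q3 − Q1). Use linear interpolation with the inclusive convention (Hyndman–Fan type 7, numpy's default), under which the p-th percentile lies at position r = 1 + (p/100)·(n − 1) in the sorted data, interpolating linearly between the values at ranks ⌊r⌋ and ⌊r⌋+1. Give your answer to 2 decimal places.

19.00

Sorted: 52, 56, 57, 68, 70, 72, 75, 77, 86, 87, 88, 89, 93.
n = 13.
P25: r = 4 (integer) → 68.
P75: r = 10 (integer) → 87.
Difference: 87 − 68 = 19.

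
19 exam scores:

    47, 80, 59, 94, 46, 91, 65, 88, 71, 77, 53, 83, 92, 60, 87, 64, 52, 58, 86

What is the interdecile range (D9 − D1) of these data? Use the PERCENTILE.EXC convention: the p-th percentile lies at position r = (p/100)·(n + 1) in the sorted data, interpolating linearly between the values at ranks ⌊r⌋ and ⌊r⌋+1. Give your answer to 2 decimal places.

45.00

Sorted: 46, 47, 52, 53, 58, 59, 60, 64, 65, 71, 77, 80, 83, 86, 87, 88, 91, 92, 94.
n = 19.
P10: r = 2 (integer) → 47.
P90: r = 18 (integer) → 92.
Difference: 92 − 47 = 45.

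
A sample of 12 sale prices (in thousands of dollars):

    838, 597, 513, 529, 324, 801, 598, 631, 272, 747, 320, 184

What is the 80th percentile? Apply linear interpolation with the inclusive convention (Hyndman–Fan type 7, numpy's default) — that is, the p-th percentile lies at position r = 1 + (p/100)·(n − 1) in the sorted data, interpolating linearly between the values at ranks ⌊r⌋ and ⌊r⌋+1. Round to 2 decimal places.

Sorted: 184, 272, 320, 324, 513, 529, 597, 598, 631, 747, 801, 838.
n = 12.
r = 1 + (80/100)·(12 − 1) = 1 + 8.8 = 9.8.
Rank 9 is 631 and rank 10 is 747.
Interpolate: 631 + 0.8·(747 − 631) = 631 + 0.8·116 = 723.8.

723.80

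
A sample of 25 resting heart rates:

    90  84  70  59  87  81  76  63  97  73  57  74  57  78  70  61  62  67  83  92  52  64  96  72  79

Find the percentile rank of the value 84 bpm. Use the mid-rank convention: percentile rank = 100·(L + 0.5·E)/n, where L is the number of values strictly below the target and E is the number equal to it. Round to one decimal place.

78.0

Sorted: 52, 57, 57, 59, 61, 62, 63, 64, 67, 70, 70, 72, 73, 74, 76, 78, 79, 81, 83, 84, 87, 90, 92, 96, 97.
Count below 84: L = 19; count equal: E = 1; n = 25.
Percentile rank = 100·(19 + 0.5·1)/25 = 100·19.5/25 = 78.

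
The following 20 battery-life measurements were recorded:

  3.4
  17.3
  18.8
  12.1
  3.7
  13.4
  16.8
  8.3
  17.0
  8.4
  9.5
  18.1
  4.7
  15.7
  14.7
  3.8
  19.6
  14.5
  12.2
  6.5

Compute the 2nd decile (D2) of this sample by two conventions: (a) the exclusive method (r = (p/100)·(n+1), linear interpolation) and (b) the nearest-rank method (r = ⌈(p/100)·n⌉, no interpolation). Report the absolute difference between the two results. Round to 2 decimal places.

Sorted: 3.4, 3.7, 3.8, 4.7, 6.5, 8.3, 8.4, 9.5, 12.1, 12.2, 13.4, 14.5, 14.7, 15.7, 16.8, 17.0, 17.3, 18.1, 18.8, 19.6.
n = 20.
(a) r = 4.2; between ranks 4 (4.7) and 5 (6.5): 5.06.
(b) the nearest-rank method: rank 4 → 4.7.
|5.06 − 4.7| = 0.36.

0.36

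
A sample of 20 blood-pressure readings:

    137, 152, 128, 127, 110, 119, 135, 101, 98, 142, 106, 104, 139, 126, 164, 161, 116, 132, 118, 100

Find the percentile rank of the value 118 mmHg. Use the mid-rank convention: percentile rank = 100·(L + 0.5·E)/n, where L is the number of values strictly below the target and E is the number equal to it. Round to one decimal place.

37.5

Sorted: 98, 100, 101, 104, 106, 110, 116, 118, 119, 126, 127, 128, 132, 135, 137, 139, 142, 152, 161, 164.
Count below 118: L = 7; count equal: E = 1; n = 20.
Percentile rank = 100·(7 + 0.5·1)/20 = 100·7.5/20 = 37.5.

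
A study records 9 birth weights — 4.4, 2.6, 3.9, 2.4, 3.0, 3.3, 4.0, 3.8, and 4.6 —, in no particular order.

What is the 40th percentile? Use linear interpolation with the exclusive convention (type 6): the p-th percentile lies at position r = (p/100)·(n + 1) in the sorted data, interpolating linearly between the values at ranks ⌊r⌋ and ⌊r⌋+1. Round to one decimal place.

3.3

Sorted: 2.4, 2.6, 3.0, 3.3, 3.8, 3.9, 4.0, 4.4, 4.6.
n = 9.
r = (40/100)·(9 + 1) = 4.
r is an integer, so P40 is the value at rank 4: 3.3.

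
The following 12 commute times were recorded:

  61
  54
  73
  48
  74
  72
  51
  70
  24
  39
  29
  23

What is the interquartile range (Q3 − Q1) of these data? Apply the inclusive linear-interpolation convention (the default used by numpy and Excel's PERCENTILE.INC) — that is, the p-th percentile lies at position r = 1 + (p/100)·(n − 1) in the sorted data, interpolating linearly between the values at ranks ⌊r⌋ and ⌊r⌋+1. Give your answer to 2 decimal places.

Sorted: 23, 24, 29, 39, 48, 51, 54, 61, 70, 72, 73, 74.
n = 12.
P25: r = 3.75; ranks 3–4 are 29, 39; interpolating gives 36.5.
P75: r = 9.25; ranks 9–10 are 70, 72; interpolating gives 70.5.
Difference: 70.5 − 36.5 = 34.

34.00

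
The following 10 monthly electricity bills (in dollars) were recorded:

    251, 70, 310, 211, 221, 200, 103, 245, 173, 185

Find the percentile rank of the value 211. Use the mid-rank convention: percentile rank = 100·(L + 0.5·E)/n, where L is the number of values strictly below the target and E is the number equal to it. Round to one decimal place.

55.0

Sorted: 70, 103, 173, 185, 200, 211, 221, 245, 251, 310.
Count below 211: L = 5; count equal: E = 1; n = 10.
Percentile rank = 100·(5 + 0.5·1)/10 = 100·5.5/10 = 55.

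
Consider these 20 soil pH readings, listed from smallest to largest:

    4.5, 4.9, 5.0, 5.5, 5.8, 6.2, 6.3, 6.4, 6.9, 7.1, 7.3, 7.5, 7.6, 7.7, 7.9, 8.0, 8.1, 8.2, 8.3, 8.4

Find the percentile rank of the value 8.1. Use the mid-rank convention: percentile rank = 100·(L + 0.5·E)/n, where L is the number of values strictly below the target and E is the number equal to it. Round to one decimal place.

82.5

Count below 8.1: L = 16; count equal: E = 1; n = 20.
Percentile rank = 100·(16 + 0.5·1)/20 = 100·16.5/20 = 82.5.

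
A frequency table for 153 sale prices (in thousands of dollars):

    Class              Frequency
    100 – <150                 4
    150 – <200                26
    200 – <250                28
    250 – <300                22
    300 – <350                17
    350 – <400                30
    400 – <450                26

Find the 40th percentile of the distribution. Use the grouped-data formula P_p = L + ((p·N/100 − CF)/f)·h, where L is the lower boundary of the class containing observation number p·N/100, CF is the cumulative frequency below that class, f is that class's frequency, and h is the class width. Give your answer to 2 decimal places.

257.27

N = 153; target position k = 40/100 · 153 = 61.2.
Cumulative frequencies: 4, 30, 58, 80, 97, 127, 153.
Observation 61.2 falls in the class 250 – <300.
L = 250, CF = 58, f = 22, h = 50.
P40 = 250 + ((61.2 − 58)/22)·50 = 250 + 7.27273 = 257.273.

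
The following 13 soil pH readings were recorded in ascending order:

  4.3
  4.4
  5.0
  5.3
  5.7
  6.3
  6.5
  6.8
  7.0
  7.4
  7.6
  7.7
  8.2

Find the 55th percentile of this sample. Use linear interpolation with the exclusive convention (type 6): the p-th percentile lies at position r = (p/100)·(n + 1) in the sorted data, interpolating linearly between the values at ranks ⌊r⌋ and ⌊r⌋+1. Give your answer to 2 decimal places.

6.71

n = 13.
r = (55/100)·(13 + 1) = 7.7.
Rank 7 is 6.5 and rank 8 is 6.8.
Interpolate: 6.5 + 0.7·(6.8 − 6.5) = 6.5 + 0.7·0.3 = 6.71.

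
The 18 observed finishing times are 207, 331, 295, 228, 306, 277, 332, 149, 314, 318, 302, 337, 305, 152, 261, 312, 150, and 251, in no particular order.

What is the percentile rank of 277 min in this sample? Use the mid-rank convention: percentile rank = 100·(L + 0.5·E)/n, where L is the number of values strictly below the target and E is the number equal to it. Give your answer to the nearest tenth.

Sorted: 149, 150, 152, 207, 228, 251, 261, 277, 295, 302, 305, 306, 312, 314, 318, 331, 332, 337.
Count below 277: L = 7; count equal: E = 1; n = 18.
Percentile rank = 100·(7 + 0.5·1)/18 = 100·7.5/18 = 41.67.

41.7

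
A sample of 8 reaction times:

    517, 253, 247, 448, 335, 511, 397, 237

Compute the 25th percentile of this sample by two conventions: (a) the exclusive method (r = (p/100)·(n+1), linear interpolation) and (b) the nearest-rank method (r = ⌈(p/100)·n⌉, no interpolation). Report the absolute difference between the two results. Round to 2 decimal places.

1.50

Sorted: 237, 247, 253, 335, 397, 448, 511, 517.
n = 8.
(a) r = 2.25; between ranks 2 (247) and 3 (253): 248.5.
(b) the nearest-rank method: rank 2 → 247.
|248.5 − 247| = 1.5.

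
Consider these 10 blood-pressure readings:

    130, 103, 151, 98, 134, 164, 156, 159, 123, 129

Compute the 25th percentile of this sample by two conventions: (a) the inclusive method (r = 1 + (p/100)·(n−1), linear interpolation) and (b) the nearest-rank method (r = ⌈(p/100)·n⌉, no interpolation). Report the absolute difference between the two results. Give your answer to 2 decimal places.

1.50

Sorted: 98, 103, 123, 129, 130, 134, 151, 156, 159, 164.
n = 10.
(a) r = 3.25; between ranks 3 (123) and 4 (129): 124.5.
(b) the nearest-rank method: rank 3 → 123.
|124.5 − 123| = 1.5.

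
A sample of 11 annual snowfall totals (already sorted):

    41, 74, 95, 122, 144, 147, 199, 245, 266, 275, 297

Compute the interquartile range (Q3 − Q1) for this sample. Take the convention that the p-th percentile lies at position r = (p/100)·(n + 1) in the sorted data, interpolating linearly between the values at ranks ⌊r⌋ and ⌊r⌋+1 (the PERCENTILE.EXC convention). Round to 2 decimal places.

171.00

n = 11.
P25: r = 3 (integer) → 95.
P75: r = 9 (integer) → 266.
Difference: 266 − 95 = 171.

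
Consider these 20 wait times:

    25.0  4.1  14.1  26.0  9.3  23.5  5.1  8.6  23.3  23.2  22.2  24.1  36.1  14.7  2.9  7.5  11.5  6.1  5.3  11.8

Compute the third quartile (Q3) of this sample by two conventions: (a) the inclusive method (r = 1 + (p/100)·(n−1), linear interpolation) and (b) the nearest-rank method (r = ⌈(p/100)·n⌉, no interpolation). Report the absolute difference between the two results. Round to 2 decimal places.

Sorted: 2.9, 4.1, 5.1, 5.3, 6.1, 7.5, 8.6, 9.3, 11.5, 11.8, 14.1, 14.7, 22.2, 23.2, 23.3, 23.5, 24.1, 25.0, 26.0, 36.1.
n = 20.
(a) r = 15.25; between ranks 15 (23.3) and 16 (23.5): 23.35.
(b) the nearest-rank method: rank 15 → 23.3.
|23.35 − 23.3| = 0.05.

0.05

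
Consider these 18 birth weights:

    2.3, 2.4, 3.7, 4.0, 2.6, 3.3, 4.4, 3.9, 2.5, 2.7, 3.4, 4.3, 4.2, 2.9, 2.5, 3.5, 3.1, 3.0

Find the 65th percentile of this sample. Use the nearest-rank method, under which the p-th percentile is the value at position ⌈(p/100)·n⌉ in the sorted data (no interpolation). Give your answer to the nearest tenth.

Sorted: 2.3, 2.4, 2.5, 2.5, 2.6, 2.7, 2.9, 3.0, 3.1, 3.3, 3.4, 3.5, 3.7, 3.9, 4.0, 4.2, 4.3, 4.4.
n = 18.
Position = ⌈65/100 · 18⌉ = ⌈11.7⌉ = 12.
The value at rank 12 is 3.5.

3.5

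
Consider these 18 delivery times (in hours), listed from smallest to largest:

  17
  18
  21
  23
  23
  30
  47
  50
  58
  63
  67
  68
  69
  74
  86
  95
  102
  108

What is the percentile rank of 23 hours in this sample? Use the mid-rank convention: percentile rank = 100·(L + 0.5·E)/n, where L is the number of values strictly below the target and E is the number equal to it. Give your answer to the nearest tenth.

22.2

Count below 23: L = 3; count equal: E = 2; n = 18.
Percentile rank = 100·(3 + 0.5·2)/18 = 100·4/18 = 22.22.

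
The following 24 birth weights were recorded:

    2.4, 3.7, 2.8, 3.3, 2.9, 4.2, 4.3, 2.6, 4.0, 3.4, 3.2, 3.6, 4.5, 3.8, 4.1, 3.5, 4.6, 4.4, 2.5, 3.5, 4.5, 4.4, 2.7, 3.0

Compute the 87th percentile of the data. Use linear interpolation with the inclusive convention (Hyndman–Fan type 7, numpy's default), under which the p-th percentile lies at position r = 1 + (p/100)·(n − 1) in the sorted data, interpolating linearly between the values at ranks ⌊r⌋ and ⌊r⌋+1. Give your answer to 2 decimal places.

Sorted: 2.4, 2.5, 2.6, 2.7, 2.8, 2.9, 3.0, 3.2, 3.3, 3.4, 3.5, 3.5, 3.6, 3.7, 3.8, 4.0, 4.1, 4.2, 4.3, 4.4, 4.4, 4.5, 4.5, 4.6.
n = 24.
r = 1 + (87/100)·(24 − 1) = 1 + 20.01 = 21.01.
Rank 21 is 4.4 and rank 22 is 4.5.
Interpolate: 4.4 + 0.01·(4.5 − 4.4) = 4.4 + 0.01·0.1 = 4.401.

4.40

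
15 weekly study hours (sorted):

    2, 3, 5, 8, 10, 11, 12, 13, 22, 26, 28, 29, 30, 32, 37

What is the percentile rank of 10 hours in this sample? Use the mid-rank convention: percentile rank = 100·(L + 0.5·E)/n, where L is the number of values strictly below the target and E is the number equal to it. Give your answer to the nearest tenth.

Count below 10: L = 4; count equal: E = 1; n = 15.
Percentile rank = 100·(4 + 0.5·1)/15 = 100·4.5/15 = 30.

30.0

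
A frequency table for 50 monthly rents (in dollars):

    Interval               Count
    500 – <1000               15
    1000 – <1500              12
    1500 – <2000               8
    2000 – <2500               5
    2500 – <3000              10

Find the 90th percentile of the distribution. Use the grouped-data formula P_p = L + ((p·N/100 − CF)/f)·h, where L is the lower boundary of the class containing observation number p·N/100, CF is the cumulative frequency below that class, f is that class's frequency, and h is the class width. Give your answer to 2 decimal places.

N = 50; target position k = 90/100 · 50 = 45.
Cumulative frequencies: 15, 27, 35, 40, 50.
Observation 45 falls in the class 2500 – <3000.
L = 2500, CF = 40, f = 10, h = 500.
P90 = 2500 + ((45 − 40)/10)·500 = 2500 + 250 = 2750.

2750.00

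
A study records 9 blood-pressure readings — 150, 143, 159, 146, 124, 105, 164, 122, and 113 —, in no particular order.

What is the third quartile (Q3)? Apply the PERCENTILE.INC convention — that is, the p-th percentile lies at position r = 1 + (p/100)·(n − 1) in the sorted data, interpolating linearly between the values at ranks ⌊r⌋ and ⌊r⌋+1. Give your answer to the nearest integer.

150

Sorted: 105, 113, 122, 124, 143, 146, 150, 159, 164.
n = 9.
r = 1 + (75/100)·(9 − 1) = 1 + 6 = 7.
r is an integer, so P75 is the value at rank 7: 150.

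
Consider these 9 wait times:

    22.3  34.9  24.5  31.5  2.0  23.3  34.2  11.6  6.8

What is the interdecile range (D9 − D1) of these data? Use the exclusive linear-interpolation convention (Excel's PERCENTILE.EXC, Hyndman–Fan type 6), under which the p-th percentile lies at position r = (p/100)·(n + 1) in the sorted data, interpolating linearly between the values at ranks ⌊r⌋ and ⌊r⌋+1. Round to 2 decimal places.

Sorted: 2.0, 6.8, 11.6, 22.3, 23.3, 24.5, 31.5, 34.2, 34.9.
n = 9.
P10: r = 1 (integer) → 2.
P90: r = 9 (integer) → 34.9.
Difference: 34.9 − 2 = 32.9.

32.90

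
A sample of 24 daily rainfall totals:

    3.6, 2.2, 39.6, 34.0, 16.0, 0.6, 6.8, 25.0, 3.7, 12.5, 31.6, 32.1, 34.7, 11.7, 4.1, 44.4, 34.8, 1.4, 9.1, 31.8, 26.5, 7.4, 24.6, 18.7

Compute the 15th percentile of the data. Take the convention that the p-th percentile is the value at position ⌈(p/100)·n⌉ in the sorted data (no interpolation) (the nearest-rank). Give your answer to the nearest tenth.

3.6

Sorted: 0.6, 1.4, 2.2, 3.6, 3.7, 4.1, 6.8, 7.4, 9.1, 11.7, 12.5, 16.0, 18.7, 24.6, 25.0, 26.5, 31.6, 31.8, 32.1, 34.0, 34.7, 34.8, 39.6, 44.4.
n = 24.
Position = ⌈15/100 · 24⌉ = ⌈3.6⌉ = 4.
The value at rank 4 is 3.6.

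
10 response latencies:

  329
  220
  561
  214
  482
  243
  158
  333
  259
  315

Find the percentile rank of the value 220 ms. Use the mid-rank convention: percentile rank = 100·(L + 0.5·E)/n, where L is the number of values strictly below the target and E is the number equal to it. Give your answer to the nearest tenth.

Sorted: 158, 214, 220, 243, 259, 315, 329, 333, 482, 561.
Count below 220: L = 2; count equal: E = 1; n = 10.
Percentile rank = 100·(2 + 0.5·1)/10 = 100·2.5/10 = 25.

25.0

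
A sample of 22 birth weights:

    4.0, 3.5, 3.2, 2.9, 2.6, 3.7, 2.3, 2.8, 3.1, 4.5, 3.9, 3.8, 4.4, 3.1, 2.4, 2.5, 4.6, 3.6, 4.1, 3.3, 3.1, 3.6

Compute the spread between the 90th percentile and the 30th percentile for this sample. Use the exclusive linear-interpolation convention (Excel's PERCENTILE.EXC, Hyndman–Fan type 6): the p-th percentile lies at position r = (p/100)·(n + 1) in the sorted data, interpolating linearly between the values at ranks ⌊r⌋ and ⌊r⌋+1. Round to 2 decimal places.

Sorted: 2.3, 2.4, 2.5, 2.6, 2.8, 2.9, 3.1, 3.1, 3.1, 3.2, 3.3, 3.5, 3.6, 3.6, 3.7, 3.8, 3.9, 4.0, 4.1, 4.4, 4.5, 4.6.
n = 22.
P30: r = 6.9; ranks 6–7 are 2.9, 3.1; interpolating gives 3.08.
P90: r = 20.7; ranks 20–21 are 4.4, 4.5; interpolating gives 4.47.
Difference: 4.47 − 3.08 = 1.39.

1.39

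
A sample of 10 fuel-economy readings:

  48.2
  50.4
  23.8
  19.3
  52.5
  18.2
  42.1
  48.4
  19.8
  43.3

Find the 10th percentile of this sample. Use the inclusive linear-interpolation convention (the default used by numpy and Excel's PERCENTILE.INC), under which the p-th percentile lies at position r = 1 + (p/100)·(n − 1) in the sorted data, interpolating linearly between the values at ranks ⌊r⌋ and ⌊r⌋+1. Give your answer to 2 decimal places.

Sorted: 18.2, 19.3, 19.8, 23.8, 42.1, 43.3, 48.2, 48.4, 50.4, 52.5.
n = 10.
r = 1 + (10/100)·(10 − 1) = 1 + 0.9 = 1.9.
Rank 1 is 18.2 and rank 2 is 19.3.
Interpolate: 18.2 + 0.9·(19.3 − 18.2) = 18.2 + 0.9·1.1 = 19.19.

19.19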